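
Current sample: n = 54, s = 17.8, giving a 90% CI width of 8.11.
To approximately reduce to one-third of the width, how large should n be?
n ≈ 486

CI width ∝ 1/√n
To reduce width by factor 3, need √n to grow by 3 → need 3² = 9 times as many samples.

Current: n = 54, width = 8.11
New: n = 486, width ≈ 2.66

Width reduced by factor of 8.11/2.66 = 3.05.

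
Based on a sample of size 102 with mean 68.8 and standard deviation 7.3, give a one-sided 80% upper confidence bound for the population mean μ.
μ ≤ 69.41

Upper bound (one-sided):
t* = 0.845 (one-sided for 80%)
Upper bound = x̄ + t* · s/√n = 68.8 + 0.845 · 7.3/√102 = 69.41

We are 80% confident that μ ≤ 69.41.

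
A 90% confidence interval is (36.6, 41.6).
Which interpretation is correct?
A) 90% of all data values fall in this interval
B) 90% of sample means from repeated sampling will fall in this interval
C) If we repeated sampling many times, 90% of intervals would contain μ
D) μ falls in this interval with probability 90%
C

A) Wrong — a CI is about the parameter μ, not individual data values.
B) Wrong — coverage applies to intervals containing μ, not to future x̄ values.
C) Correct — this is the frequentist long-run coverage interpretation.
D) Wrong — μ is fixed; the randomness lives in the interval, not in μ.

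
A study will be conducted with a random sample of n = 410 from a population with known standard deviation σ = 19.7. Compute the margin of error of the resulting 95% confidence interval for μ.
Margin of error = 1.91

Margin of error = z* · σ/√n
= 1.960 · 19.7/√410
= 1.960 · 19.7/20.2485
= 1.91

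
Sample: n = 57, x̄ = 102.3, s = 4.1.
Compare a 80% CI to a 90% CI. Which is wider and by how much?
90% CI is wider by 0.41

df = 56
80% CI: t* = 1.297, (101.60, 103.00), width = 2 · t* · s/√n = 1.41
90% CI: t* = 1.673, (101.39, 103.21), width = 2 · t* · s/√n = 1.82

The 90% CI is wider by 1.82 - 1.41 = 0.41.
Higher confidence requires a wider interval.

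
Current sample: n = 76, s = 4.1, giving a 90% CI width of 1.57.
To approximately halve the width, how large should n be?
n ≈ 304

CI width ∝ 1/√n
To reduce width by factor 2, need √n to grow by 2 → need 2² = 4 times as many samples.

Current: n = 76, width = 1.57
New: n = 304, width ≈ 0.78

Width reduced by factor of 1.57/0.78 = 2.01.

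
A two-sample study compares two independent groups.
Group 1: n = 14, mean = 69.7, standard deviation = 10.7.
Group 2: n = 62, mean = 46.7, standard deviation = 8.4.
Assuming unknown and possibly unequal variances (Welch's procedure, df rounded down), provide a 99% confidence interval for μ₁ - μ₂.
(14.08, 31.92)

Difference: x̄₁ - x̄₂ = 23.00
SE = √(s₁²/n₁ + s₂²/n₂) = √(10.7²/14 + 8.4²/62) = 3.0522
df = 16.80 → 16 (Welch–Satterthwaite, rounded down)
t* = 2.921

CI: 23.00 ± 2.921 · 3.0522 = 23.00 ± 8.92 = (14.08, 31.92)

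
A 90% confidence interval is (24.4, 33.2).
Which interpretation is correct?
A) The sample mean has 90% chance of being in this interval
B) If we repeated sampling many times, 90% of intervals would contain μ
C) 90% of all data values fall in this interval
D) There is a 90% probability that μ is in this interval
B

A) Wrong — x̄ is observed and sits in the interval by construction.
B) Correct — this is the frequentist long-run coverage interpretation.
C) Wrong — a CI is about the parameter μ, not individual data values.
D) Wrong — μ is fixed; the randomness lives in the interval, not in μ.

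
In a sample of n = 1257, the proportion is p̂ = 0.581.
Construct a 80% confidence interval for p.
(0.563, 0.599)

Proportion CI:
SE = √(p̂(1-p̂)/n) = √(0.581 · 0.419 / 1257) = 0.01392

z* = 1.282
Margin = z* · SE = 1.282 · 0.01392 = 0.0178

CI: 0.581 ± 0.0178 = (0.563, 0.599)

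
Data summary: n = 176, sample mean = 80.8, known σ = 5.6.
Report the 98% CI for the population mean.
(79.82, 81.78)

z-interval (σ known):
z* = 2.326 for 98% confidence

Margin of error = z* · σ/√n = 2.326 · 5.6/√176 = 0.98

CI: (80.8 - 0.98, 80.8 + 0.98) = (79.82, 81.78)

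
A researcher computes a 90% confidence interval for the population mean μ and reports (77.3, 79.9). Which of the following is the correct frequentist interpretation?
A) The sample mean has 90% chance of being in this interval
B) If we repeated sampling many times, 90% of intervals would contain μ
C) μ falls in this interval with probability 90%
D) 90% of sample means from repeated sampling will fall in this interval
B

A) Wrong — x̄ is observed and sits in the interval by construction.
B) Correct — this is the frequentist long-run coverage interpretation.
C) Wrong — μ is fixed; the randomness lives in the interval, not in μ.
D) Wrong — coverage applies to intervals containing μ, not to future x̄ values.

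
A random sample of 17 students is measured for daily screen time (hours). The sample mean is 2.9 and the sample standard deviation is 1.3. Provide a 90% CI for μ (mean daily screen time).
(2.35, 3.45)

t-interval (σ unknown):
df = n - 1 = 16
t* = 1.746 for 90% confidence

Margin of error = t* · s/√n = 1.746 · 1.3/√17 = 0.55

CI: (2.35, 3.45)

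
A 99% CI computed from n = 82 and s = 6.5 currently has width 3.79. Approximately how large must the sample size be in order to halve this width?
n ≈ 328

CI width ∝ 1/√n
To reduce width by factor 2, need √n to grow by 2 → need 2² = 4 times as many samples.

Current: n = 82, width = 3.79
New: n = 328, width ≈ 1.86

Width reduced by factor of 3.79/1.86 = 2.04.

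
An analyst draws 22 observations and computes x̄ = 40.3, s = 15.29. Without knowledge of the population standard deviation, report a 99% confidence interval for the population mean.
(31.07, 49.53)

t-interval (σ unknown):
df = n - 1 = 21
t* = 2.831 for 99% confidence

Margin of error = t* · s/√n = 2.831 · 15.29/√22 = 9.23

CI: (31.07, 49.53)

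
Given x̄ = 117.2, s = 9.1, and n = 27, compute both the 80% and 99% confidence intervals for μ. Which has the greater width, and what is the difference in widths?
99% CI is wider by 5.12

df = 26
80% CI: t* = 1.315, (114.90, 119.50), width = 2 · t* · s/√n = 4.61
99% CI: t* = 2.779, (112.33, 122.07), width = 2 · t* · s/√n = 9.73

The 99% CI is wider by 9.73 - 4.61 = 5.12.
Higher confidence requires a wider interval.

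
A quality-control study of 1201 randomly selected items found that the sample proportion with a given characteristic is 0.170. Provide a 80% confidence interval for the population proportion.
(0.156, 0.184)

Proportion CI:
SE = √(p̂(1-p̂)/n) = √(0.170 · 0.830 / 1201) = 0.01084

z* = 1.282
Margin = z* · SE = 1.282 · 0.01084 = 0.0139

CI: 0.170 ± 0.0139 = (0.156, 0.184)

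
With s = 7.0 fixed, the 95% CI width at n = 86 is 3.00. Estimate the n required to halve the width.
n ≈ 344

CI width ∝ 1/√n
To reduce width by factor 2, need √n to grow by 2 → need 2² = 4 times as many samples.

Current: n = 86, width = 3.00
New: n = 344, width ≈ 1.48

Width reduced by factor of 3.00/1.48 = 2.03.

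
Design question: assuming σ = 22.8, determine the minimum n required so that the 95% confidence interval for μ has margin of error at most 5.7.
n ≥ 62

For margin E ≤ 5.7:
n ≥ (z* · σ / E)²
n ≥ (1.960 · 22.8 / 5.7)²
n ≥ 61.47

Minimum n = 62 (rounding up)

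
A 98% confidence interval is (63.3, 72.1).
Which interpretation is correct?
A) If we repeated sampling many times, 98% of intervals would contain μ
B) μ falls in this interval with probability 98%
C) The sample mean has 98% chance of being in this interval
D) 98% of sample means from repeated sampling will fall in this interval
A

A) Correct — this is the frequentist long-run coverage interpretation.
B) Wrong — μ is fixed; the randomness lives in the interval, not in μ.
C) Wrong — x̄ is observed and sits in the interval by construction.
D) Wrong — coverage applies to intervals containing μ, not to future x̄ values.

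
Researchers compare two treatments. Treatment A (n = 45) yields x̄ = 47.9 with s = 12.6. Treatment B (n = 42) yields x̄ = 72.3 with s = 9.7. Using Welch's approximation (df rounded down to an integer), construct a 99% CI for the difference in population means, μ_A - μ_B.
(-30.73, -18.07)

Difference: x̄₁ - x̄₂ = -24.40
SE = √(s₁²/n₁ + s₂²/n₂) = √(12.6²/45 + 9.7²/42) = 2.4017
df = 82.10 → 82 (Welch–Satterthwaite, rounded down)
t* = 2.637

CI: -24.40 ± 2.637 · 2.4017 = -24.40 ± 6.33 = (-30.73, -18.07)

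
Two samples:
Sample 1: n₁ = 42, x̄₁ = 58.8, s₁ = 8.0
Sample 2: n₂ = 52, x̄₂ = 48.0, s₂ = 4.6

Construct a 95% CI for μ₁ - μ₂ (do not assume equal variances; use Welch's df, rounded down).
(8.02, 13.58)

Difference: x̄₁ - x̄₂ = 10.80
SE = √(s₁²/n₁ + s₂²/n₂) = √(8.0²/42 + 4.6²/52) = 1.3895
df = 62.25 → 62 (Welch–Satterthwaite, rounded down)
t* = 1.999

CI: 10.80 ± 1.999 · 1.3895 = 10.80 ± 2.78 = (8.02, 13.58)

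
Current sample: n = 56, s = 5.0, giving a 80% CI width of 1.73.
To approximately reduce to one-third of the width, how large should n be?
n ≈ 504

CI width ∝ 1/√n
To reduce width by factor 3, need √n to grow by 3 → need 3² = 9 times as many samples.

Current: n = 56, width = 1.73
New: n = 504, width ≈ 0.57

Width reduced by factor of 1.73/0.57 = 3.04.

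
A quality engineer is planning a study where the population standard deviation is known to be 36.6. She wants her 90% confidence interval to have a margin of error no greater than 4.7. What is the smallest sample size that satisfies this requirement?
n ≥ 165

For margin E ≤ 4.7:
n ≥ (z* · σ / E)²
n ≥ (1.645 · 36.6 / 4.7)²
n ≥ 164.10

Minimum n = 165 (rounding up)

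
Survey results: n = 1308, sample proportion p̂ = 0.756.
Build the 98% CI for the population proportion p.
(0.728, 0.784)

Proportion CI:
SE = √(p̂(1-p̂)/n) = √(0.756 · 0.244 / 1308) = 0.01188

z* = 2.326
Margin = z* · SE = 2.326 · 0.01188 = 0.0276

CI: 0.756 ± 0.0276 = (0.728, 0.784)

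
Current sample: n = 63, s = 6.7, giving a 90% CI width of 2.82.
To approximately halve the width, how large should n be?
n ≈ 252

CI width ∝ 1/√n
To reduce width by factor 2, need √n to grow by 2 → need 2² = 4 times as many samples.

Current: n = 63, width = 2.82
New: n = 252, width ≈ 1.39

Width reduced by factor of 2.82/1.39 = 2.03.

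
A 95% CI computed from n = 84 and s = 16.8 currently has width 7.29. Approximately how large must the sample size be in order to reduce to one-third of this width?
n ≈ 756

CI width ∝ 1/√n
To reduce width by factor 3, need √n to grow by 3 → need 3² = 9 times as many samples.

Current: n = 84, width = 7.29
New: n = 756, width ≈ 2.40

Width reduced by factor of 7.29/2.40 = 3.04.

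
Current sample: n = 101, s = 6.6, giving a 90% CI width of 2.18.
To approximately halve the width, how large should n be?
n ≈ 404

CI width ∝ 1/√n
To reduce width by factor 2, need √n to grow by 2 → need 2² = 4 times as many samples.

Current: n = 101, width = 2.18
New: n = 404, width ≈ 1.08

Width reduced by factor of 2.18/1.08 = 2.02.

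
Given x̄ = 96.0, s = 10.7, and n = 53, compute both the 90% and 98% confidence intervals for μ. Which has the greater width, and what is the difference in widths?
98% CI is wider by 2.13

df = 52
90% CI: t* = 1.675, (93.54, 98.46), width = 2 · t* · s/√n = 4.92
98% CI: t* = 2.400, (92.47, 99.53), width = 2 · t* · s/√n = 7.05

The 98% CI is wider by 7.05 - 4.92 = 2.13.
Higher confidence requires a wider interval.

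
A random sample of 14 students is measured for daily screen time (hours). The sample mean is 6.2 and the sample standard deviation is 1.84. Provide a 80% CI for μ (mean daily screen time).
(5.54, 6.86)

t-interval (σ unknown):
df = n - 1 = 13
t* = 1.350 for 80% confidence

Margin of error = t* · s/√n = 1.350 · 1.84/√14 = 0.66

CI: (5.54, 6.86)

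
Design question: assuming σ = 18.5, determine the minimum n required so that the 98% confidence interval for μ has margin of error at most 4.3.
n ≥ 101

For margin E ≤ 4.3:
n ≥ (z* · σ / E)²
n ≥ (2.326 · 18.5 / 4.3)²
n ≥ 100.14

Minimum n = 101 (rounding up)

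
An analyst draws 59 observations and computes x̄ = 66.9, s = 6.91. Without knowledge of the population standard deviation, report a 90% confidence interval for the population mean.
(65.40, 68.40)

t-interval (σ unknown):
df = n - 1 = 58
t* = 1.672 for 90% confidence

Margin of error = t* · s/√n = 1.672 · 6.91/√59 = 1.50

CI: (65.40, 68.40)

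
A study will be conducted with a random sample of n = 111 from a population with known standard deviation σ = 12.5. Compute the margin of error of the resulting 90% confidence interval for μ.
Margin of error = 1.95

Margin of error = z* · σ/√n
= 1.645 · 12.5/√111
= 1.645 · 12.5/10.5357
= 1.95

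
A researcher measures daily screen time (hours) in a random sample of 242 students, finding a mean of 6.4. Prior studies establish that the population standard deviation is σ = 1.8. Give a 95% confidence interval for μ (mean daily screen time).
(6.17, 6.63)

z-interval (σ known):
z* = 1.960 for 95% confidence

Margin of error = z* · σ/√n = 1.960 · 1.8/√242 = 0.23

CI: (6.4 - 0.23, 6.4 + 0.23) = (6.17, 6.63)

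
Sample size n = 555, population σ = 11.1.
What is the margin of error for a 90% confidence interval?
Margin of error = 0.78

Margin of error = z* · σ/√n
= 1.645 · 11.1/√555
= 1.645 · 11.1/23.5584
= 0.78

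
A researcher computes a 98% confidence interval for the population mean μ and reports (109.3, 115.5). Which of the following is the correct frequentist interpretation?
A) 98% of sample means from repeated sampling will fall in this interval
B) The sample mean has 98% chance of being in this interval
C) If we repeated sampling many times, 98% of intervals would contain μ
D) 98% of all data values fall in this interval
C

A) Wrong — coverage applies to intervals containing μ, not to future x̄ values.
B) Wrong — x̄ is observed and sits in the interval by construction.
C) Correct — this is the frequentist long-run coverage interpretation.
D) Wrong — a CI is about the parameter μ, not individual data values.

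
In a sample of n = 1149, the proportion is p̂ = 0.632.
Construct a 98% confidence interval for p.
(0.599, 0.665)

Proportion CI:
SE = √(p̂(1-p̂)/n) = √(0.632 · 0.368 / 1149) = 0.01423

z* = 2.326
Margin = z* · SE = 2.326 · 0.01423 = 0.0331

CI: 0.632 ± 0.0331 = (0.599, 0.665)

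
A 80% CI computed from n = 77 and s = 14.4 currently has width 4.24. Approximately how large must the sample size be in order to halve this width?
n ≈ 308

CI width ∝ 1/√n
To reduce width by factor 2, need √n to grow by 2 → need 2² = 4 times as many samples.

Current: n = 77, width = 4.24
New: n = 308, width ≈ 2.11

Width reduced by factor of 4.24/2.11 = 2.01.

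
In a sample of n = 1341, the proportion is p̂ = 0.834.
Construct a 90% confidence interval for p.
(0.817, 0.851)

Proportion CI:
SE = √(p̂(1-p̂)/n) = √(0.834 · 0.166 / 1341) = 0.01016

z* = 1.645
Margin = z* · SE = 1.645 · 0.01016 = 0.0167

CI: 0.834 ± 0.0167 = (0.817, 0.851)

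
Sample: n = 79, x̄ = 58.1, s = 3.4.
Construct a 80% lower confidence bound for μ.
μ ≥ 57.78

Lower bound (one-sided):
t* = 0.846 (one-sided for 80%)
Lower bound = x̄ - t* · s/√n = 58.1 - 0.846 · 3.4/√79 = 57.78

We are 80% confident that μ ≥ 57.78.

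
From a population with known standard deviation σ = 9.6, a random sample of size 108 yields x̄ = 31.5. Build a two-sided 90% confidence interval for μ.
(29.98, 33.02)

z-interval (σ known):
z* = 1.645 for 90% confidence

Margin of error = z* · σ/√n = 1.645 · 9.6/√108 = 1.52

CI: (31.5 - 1.52, 31.5 + 1.52) = (29.98, 33.02)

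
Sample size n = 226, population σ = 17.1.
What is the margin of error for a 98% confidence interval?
Margin of error = 2.65

Margin of error = z* · σ/√n
= 2.326 · 17.1/√226
= 2.326 · 17.1/15.0333
= 2.65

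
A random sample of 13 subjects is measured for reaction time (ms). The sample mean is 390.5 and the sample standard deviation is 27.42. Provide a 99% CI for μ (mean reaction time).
(367.27, 413.73)

t-interval (σ unknown):
df = n - 1 = 12
t* = 3.055 for 99% confidence

Margin of error = t* · s/√n = 3.055 · 27.42/√13 = 23.23

CI: (367.27, 413.73)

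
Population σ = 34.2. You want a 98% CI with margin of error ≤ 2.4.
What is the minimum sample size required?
n ≥ 1099

For margin E ≤ 2.4:
n ≥ (z* · σ / E)²
n ≥ (2.326 · 34.2 / 2.4)²
n ≥ 1098.62

Minimum n = 1099 (rounding up)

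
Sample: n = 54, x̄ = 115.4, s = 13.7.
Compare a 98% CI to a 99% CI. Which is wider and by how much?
99% CI is wider by 1.01

df = 53
98% CI: t* = 2.399, (110.93, 119.87), width = 2 · t* · s/√n = 8.95
99% CI: t* = 2.672, (110.42, 120.38), width = 2 · t* · s/√n = 9.96

The 99% CI is wider by 9.96 - 8.95 = 1.01.
Higher confidence requires a wider interval.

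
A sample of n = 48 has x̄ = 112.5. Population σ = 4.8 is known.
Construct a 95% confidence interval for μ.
(111.14, 113.86)

z-interval (σ known):
z* = 1.960 for 95% confidence

Margin of error = z* · σ/√n = 1.960 · 4.8/√48 = 1.36

CI: (112.5 - 1.36, 112.5 + 1.36) = (111.14, 113.86)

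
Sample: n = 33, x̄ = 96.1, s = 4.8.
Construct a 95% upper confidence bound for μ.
μ ≤ 97.52

Upper bound (one-sided):
t* = 1.694 (one-sided for 95%)
Upper bound = x̄ + t* · s/√n = 96.1 + 1.694 · 4.8/√33 = 97.52

We are 95% confident that μ ≤ 97.52.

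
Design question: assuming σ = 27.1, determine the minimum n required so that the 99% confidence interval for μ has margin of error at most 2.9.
n ≥ 580

For margin E ≤ 2.9:
n ≥ (z* · σ / E)²
n ≥ (2.576 · 27.1 / 2.9)²
n ≥ 579.47

Minimum n = 580 (rounding up)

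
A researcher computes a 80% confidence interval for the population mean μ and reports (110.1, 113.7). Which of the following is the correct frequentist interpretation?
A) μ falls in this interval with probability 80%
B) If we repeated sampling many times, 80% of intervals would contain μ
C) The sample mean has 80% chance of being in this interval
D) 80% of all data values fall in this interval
B

A) Wrong — μ is fixed; the randomness lives in the interval, not in μ.
B) Correct — this is the frequentist long-run coverage interpretation.
C) Wrong — x̄ is observed and sits in the interval by construction.
D) Wrong — a CI is about the parameter μ, not individual data values.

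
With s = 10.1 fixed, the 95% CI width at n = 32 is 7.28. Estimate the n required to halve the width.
n ≈ 128

CI width ∝ 1/√n
To reduce width by factor 2, need √n to grow by 2 → need 2² = 4 times as many samples.

Current: n = 32, width = 7.28
New: n = 128, width ≈ 3.53

Width reduced by factor of 7.28/3.53 = 2.06.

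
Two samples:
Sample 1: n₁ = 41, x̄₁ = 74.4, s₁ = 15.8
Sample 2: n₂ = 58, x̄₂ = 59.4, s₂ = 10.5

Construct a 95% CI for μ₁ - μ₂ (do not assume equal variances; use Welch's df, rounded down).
(9.35, 20.65)

Difference: x̄₁ - x̄₂ = 15.00
SE = √(s₁²/n₁ + s₂²/n₂) = √(15.8²/41 + 10.5²/58) = 2.8266
df = 64.46 → 64 (Welch–Satterthwaite, rounded down)
t* = 1.998

CI: 15.00 ± 1.998 · 2.8266 = 15.00 ± 5.65 = (9.35, 20.65)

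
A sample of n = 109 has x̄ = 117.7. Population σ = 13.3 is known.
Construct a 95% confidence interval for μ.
(115.20, 120.20)

z-interval (σ known):
z* = 1.960 for 95% confidence

Margin of error = z* · σ/√n = 1.960 · 13.3/√109 = 2.50

CI: (117.7 - 2.50, 117.7 + 2.50) = (115.20, 120.20)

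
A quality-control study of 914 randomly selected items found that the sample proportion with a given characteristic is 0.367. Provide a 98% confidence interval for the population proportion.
(0.330, 0.404)

Proportion CI:
SE = √(p̂(1-p̂)/n) = √(0.367 · 0.633 / 914) = 0.01594

z* = 2.326
Margin = z* · SE = 2.326 · 0.01594 = 0.0371

CI: 0.367 ± 0.0371 = (0.330, 0.404)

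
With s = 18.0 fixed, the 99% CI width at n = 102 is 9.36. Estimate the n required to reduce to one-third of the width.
n ≈ 918

CI width ∝ 1/√n
To reduce width by factor 3, need √n to grow by 3 → need 3² = 9 times as many samples.

Current: n = 102, width = 9.36
New: n = 918, width ≈ 3.07

Width reduced by factor of 9.36/3.07 = 3.05.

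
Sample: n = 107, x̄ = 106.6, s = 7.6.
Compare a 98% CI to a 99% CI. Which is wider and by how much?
99% CI is wider by 0.38

df = 106
98% CI: t* = 2.362, (104.86, 108.34), width = 2 · t* · s/√n = 3.47
99% CI: t* = 2.623, (104.67, 108.53), width = 2 · t* · s/√n = 3.85

The 99% CI is wider by 3.85 - 3.47 = 0.38.
Higher confidence requires a wider interval.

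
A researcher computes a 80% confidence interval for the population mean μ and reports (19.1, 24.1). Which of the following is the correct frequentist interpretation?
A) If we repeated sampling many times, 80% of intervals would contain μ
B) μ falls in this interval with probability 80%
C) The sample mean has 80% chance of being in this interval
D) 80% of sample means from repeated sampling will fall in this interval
A

A) Correct — this is the frequentist long-run coverage interpretation.
B) Wrong — μ is fixed; the randomness lives in the interval, not in μ.
C) Wrong — x̄ is observed and sits in the interval by construction.
D) Wrong — coverage applies to intervals containing μ, not to future x̄ values.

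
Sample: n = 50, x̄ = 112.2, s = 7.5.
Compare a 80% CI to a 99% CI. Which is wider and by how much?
99% CI is wider by 2.93

df = 49
80% CI: t* = 1.299, (110.82, 113.58), width = 2 · t* · s/√n = 2.76
99% CI: t* = 2.680, (109.36, 115.04), width = 2 · t* · s/√n = 5.69

The 99% CI is wider by 5.69 - 2.76 = 2.93.
Higher confidence requires a wider interval.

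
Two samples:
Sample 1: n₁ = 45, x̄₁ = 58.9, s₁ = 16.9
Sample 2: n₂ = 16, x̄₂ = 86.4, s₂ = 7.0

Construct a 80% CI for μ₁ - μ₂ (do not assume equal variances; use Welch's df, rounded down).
(-31.48, -23.52)

Difference: x̄₁ - x̄₂ = -27.50
SE = √(s₁²/n₁ + s₂²/n₂) = √(16.9²/45 + 7.0²/16) = 3.0675
df = 57.46 → 57 (Welch–Satterthwaite, rounded down)
t* = 1.297

CI: -27.50 ± 1.297 · 3.0675 = -27.50 ± 3.98 = (-31.48, -23.52)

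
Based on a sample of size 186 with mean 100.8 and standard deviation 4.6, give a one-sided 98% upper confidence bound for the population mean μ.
μ ≤ 101.50

Upper bound (one-sided):
t* = 2.068 (one-sided for 98%)
Upper bound = x̄ + t* · s/√n = 100.8 + 2.068 · 4.6/√186 = 101.50

We are 98% confident that μ ≤ 101.50.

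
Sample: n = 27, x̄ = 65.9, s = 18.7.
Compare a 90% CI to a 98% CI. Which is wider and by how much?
98% CI is wider by 5.56

df = 26
90% CI: t* = 1.706, (59.76, 72.04), width = 2 · t* · s/√n = 12.28
98% CI: t* = 2.479, (56.98, 74.82), width = 2 · t* · s/√n = 17.84

The 98% CI is wider by 17.84 - 12.28 = 5.56.
Higher confidence requires a wider interval.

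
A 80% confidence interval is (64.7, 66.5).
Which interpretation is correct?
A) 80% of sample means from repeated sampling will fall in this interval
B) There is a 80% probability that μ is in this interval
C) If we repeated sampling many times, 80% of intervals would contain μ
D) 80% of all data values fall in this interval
C

A) Wrong — coverage applies to intervals containing μ, not to future x̄ values.
B) Wrong — μ is fixed; the randomness lives in the interval, not in μ.
C) Correct — this is the frequentist long-run coverage interpretation.
D) Wrong — a CI is about the parameter μ, not individual data values.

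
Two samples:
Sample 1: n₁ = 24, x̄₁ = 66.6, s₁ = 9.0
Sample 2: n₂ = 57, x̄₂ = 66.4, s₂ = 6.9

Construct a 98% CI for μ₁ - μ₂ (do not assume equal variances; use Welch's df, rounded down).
(-4.81, 5.21)

Difference: x̄₁ - x̄₂ = 0.20
SE = √(s₁²/n₁ + s₂²/n₂) = √(9.0²/24 + 6.9²/57) = 2.0519
df = 34.91 → 34 (Welch–Satterthwaite, rounded down)
t* = 2.441

CI: 0.20 ± 2.441 · 2.0519 = 0.20 ± 5.01 = (-4.81, 5.21)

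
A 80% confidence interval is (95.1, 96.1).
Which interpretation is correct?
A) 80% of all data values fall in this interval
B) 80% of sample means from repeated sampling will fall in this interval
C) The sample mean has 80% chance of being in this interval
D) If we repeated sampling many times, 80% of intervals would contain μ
D

A) Wrong — a CI is about the parameter μ, not individual data values.
B) Wrong — coverage applies to intervals containing μ, not to future x̄ values.
C) Wrong — x̄ is observed and sits in the interval by construction.
D) Correct — this is the frequentist long-run coverage interpretation.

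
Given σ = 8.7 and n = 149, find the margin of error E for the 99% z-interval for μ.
Margin of error = 1.84

Margin of error = z* · σ/√n
= 2.576 · 8.7/√149
= 2.576 · 8.7/12.2066
= 1.84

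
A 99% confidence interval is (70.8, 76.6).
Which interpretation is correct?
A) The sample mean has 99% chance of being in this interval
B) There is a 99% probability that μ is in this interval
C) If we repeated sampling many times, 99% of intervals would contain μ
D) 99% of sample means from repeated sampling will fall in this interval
C

A) Wrong — x̄ is observed and sits in the interval by construction.
B) Wrong — μ is fixed; the randomness lives in the interval, not in μ.
C) Correct — this is the frequentist long-run coverage interpretation.
D) Wrong — coverage applies to intervals containing μ, not to future x̄ values.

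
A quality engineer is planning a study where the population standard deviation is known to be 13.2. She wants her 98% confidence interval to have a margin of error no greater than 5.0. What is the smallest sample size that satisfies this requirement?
n ≥ 38

For margin E ≤ 5.0:
n ≥ (z* · σ / E)²
n ≥ (2.326 · 13.2 / 5.0)²
n ≥ 37.71

Minimum n = 38 (rounding up)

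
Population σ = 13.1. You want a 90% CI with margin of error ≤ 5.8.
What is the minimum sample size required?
n ≥ 14

For margin E ≤ 5.8:
n ≥ (z* · σ / E)²
n ≥ (1.645 · 13.1 / 5.8)²
n ≥ 13.80

Minimum n = 14 (rounding up)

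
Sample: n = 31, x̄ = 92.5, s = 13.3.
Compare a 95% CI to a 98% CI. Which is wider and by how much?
98% CI is wider by 1.98

df = 30
95% CI: t* = 2.042, (87.62, 97.38), width = 2 · t* · s/√n = 9.76
98% CI: t* = 2.457, (86.63, 98.37), width = 2 · t* · s/√n = 11.74

The 98% CI is wider by 11.74 - 9.76 = 1.98.
Higher confidence requires a wider interval.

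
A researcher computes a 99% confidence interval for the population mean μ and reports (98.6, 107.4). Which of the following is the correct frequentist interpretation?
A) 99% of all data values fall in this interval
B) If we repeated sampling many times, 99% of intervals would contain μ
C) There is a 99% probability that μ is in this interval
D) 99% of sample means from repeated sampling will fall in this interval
B

A) Wrong — a CI is about the parameter μ, not individual data values.
B) Correct — this is the frequentist long-run coverage interpretation.
C) Wrong — μ is fixed; the randomness lives in the interval, not in μ.
D) Wrong — coverage applies to intervals containing μ, not to future x̄ values.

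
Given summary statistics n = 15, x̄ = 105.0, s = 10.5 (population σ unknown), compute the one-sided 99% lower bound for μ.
μ ≥ 97.89

Lower bound (one-sided):
t* = 2.624 (one-sided for 99%)
Lower bound = x̄ - t* · s/√n = 105.0 - 2.624 · 10.5/√15 = 97.89

We are 99% confident that μ ≥ 97.89.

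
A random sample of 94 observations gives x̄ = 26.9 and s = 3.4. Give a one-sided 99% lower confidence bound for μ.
μ ≥ 26.07

Lower bound (one-sided):
t* = 2.367 (one-sided for 99%)
Lower bound = x̄ - t* · s/√n = 26.9 - 2.367 · 3.4/√94 = 26.07

We are 99% confident that μ ≥ 26.07.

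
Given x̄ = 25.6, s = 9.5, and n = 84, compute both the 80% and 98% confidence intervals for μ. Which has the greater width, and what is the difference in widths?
98% CI is wider by 2.24

df = 83
80% CI: t* = 1.292, (24.26, 26.94), width = 2 · t* · s/√n = 2.68
98% CI: t* = 2.372, (23.14, 28.06), width = 2 · t* · s/√n = 4.92

The 98% CI is wider by 4.92 - 2.68 = 2.24.
Higher confidence requires a wider interval.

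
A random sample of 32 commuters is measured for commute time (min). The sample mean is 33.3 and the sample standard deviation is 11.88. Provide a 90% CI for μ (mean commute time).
(29.74, 36.86)

t-interval (σ unknown):
df = n - 1 = 31
t* = 1.696 for 90% confidence

Margin of error = t* · s/√n = 1.696 · 11.88/√32 = 3.56

CI: (29.74, 36.86)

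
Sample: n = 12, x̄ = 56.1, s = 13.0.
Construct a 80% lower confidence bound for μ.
μ ≥ 52.81

Lower bound (one-sided):
t* = 0.876 (one-sided for 80%)
Lower bound = x̄ - t* · s/√n = 56.1 - 0.876 · 13.0/√12 = 52.81

We are 80% confident that μ ≥ 52.81.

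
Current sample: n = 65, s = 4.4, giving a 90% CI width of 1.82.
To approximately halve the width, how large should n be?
n ≈ 260

CI width ∝ 1/√n
To reduce width by factor 2, need √n to grow by 2 → need 2² = 4 times as many samples.

Current: n = 65, width = 1.82
New: n = 260, width ≈ 0.90

Width reduced by factor of 1.82/0.90 = 2.02.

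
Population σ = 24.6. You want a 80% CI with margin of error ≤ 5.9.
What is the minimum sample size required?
n ≥ 29

For margin E ≤ 5.9:
n ≥ (z* · σ / E)²
n ≥ (1.282 · 24.6 / 5.9)²
n ≥ 28.57

Minimum n = 29 (rounding up)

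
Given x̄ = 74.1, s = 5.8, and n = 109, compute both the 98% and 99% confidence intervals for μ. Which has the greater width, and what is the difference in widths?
99% CI is wider by 0.29

df = 108
98% CI: t* = 2.361, (72.79, 75.41), width = 2 · t* · s/√n = 2.62
99% CI: t* = 2.622, (72.64, 75.56), width = 2 · t* · s/√n = 2.91

The 99% CI is wider by 2.91 - 2.62 = 0.29.
Higher confidence requires a wider interval.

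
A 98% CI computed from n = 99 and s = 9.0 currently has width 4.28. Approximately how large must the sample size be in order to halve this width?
n ≈ 396

CI width ∝ 1/√n
To reduce width by factor 2, need √n to grow by 2 → need 2² = 4 times as many samples.

Current: n = 99, width = 4.28
New: n = 396, width ≈ 2.11

Width reduced by factor of 4.28/2.11 = 2.03.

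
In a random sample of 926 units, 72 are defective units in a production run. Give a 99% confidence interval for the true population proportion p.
(0.055, 0.100)

Proportion CI:
p̂ = 72/926 = 0.07775
SE = √(p̂(1-p̂)/n) = √(0.07775 · 0.92225 / 926) = 0.00880

z* = 2.576
Margin = z* · SE = 2.576 · 0.00880 = 0.0227

CI: 0.07775 ± 0.0227 = (0.055, 0.100)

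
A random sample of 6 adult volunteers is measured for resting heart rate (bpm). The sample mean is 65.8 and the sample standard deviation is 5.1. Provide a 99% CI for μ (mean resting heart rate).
(57.41, 74.19)

t-interval (σ unknown):
df = n - 1 = 5
t* = 4.032 for 99% confidence

Margin of error = t* · s/√n = 4.032 · 5.1/√6 = 8.39

CI: (57.41, 74.19)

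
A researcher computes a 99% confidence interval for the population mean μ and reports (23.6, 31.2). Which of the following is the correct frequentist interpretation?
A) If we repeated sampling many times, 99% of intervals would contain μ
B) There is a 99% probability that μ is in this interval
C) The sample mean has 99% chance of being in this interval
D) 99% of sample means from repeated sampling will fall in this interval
A

A) Correct — this is the frequentist long-run coverage interpretation.
B) Wrong — μ is fixed; the randomness lives in the interval, not in μ.
C) Wrong — x̄ is observed and sits in the interval by construction.
D) Wrong — coverage applies to intervals containing μ, not to future x̄ values.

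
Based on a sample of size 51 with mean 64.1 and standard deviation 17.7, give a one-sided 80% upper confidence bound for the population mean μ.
μ ≤ 66.20

Upper bound (one-sided):
t* = 0.849 (one-sided for 80%)
Upper bound = x̄ + t* · s/√n = 64.1 + 0.849 · 17.7/√51 = 66.20

We are 80% confident that μ ≤ 66.20.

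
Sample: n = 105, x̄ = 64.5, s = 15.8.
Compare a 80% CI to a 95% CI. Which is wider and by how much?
95% CI is wider by 2.14

df = 104
80% CI: t* = 1.290, (62.51, 66.49), width = 2 · t* · s/√n = 3.98
95% CI: t* = 1.983, (61.44, 67.56), width = 2 · t* · s/√n = 6.12

The 95% CI is wider by 6.12 - 3.98 = 2.14.
Higher confidence requires a wider interval.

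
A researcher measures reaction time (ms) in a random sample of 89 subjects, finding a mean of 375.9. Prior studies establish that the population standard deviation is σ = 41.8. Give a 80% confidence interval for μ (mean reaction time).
(370.22, 381.58)

z-interval (σ known):
z* = 1.282 for 80% confidence

Margin of error = z* · σ/√n = 1.282 · 41.8/√89 = 5.68

CI: (375.9 - 5.68, 375.9 + 5.68) = (370.22, 381.58)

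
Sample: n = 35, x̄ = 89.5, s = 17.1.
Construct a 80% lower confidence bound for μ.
μ ≥ 87.04

Lower bound (one-sided):
t* = 0.852 (one-sided for 80%)
Lower bound = x̄ - t* · s/√n = 89.5 - 0.852 · 17.1/√35 = 87.04

We are 80% confident that μ ≥ 87.04.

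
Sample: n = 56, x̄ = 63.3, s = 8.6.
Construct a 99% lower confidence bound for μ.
μ ≥ 60.55

Lower bound (one-sided):
t* = 2.396 (one-sided for 99%)
Lower bound = x̄ - t* · s/√n = 63.3 - 2.396 · 8.6/√56 = 60.55

We are 99% confident that μ ≥ 60.55.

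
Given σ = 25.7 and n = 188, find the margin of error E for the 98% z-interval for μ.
Margin of error = 4.36

Margin of error = z* · σ/√n
= 2.326 · 25.7/√188
= 2.326 · 25.7/13.7113
= 4.36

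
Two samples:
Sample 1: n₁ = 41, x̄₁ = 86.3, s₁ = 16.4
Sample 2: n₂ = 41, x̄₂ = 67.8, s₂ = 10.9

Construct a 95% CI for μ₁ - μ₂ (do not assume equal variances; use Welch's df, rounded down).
(12.36, 24.64)

Difference: x̄₁ - x̄₂ = 18.50
SE = √(s₁²/n₁ + s₂²/n₂) = √(16.4²/41 + 10.9²/41) = 3.0754
df = 69.57 → 69 (Welch–Satterthwaite, rounded down)
t* = 1.995

CI: 18.50 ± 1.995 · 3.0754 = 18.50 ± 6.14 = (12.36, 24.64)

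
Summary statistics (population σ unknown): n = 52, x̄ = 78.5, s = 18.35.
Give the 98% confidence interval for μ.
(72.39, 84.61)

t-interval (σ unknown):
df = n - 1 = 51
t* = 2.402 for 98% confidence

Margin of error = t* · s/√n = 2.402 · 18.35/√52 = 6.11

CI: (72.39, 84.61)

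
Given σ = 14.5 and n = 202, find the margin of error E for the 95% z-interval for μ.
Margin of error = 2.00

Margin of error = z* · σ/√n
= 1.960 · 14.5/√202
= 1.960 · 14.5/14.2127
= 2.00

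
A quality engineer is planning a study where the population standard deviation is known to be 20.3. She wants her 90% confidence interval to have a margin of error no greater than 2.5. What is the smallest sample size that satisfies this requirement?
n ≥ 179

For margin E ≤ 2.5:
n ≥ (z* · σ / E)²
n ≥ (1.645 · 20.3 / 2.5)²
n ≥ 178.42

Minimum n = 179 (rounding up)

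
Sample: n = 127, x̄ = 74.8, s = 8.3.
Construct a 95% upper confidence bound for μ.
μ ≤ 76.02

Upper bound (one-sided):
t* = 1.657 (one-sided for 95%)
Upper bound = x̄ + t* · s/√n = 74.8 + 1.657 · 8.3/√127 = 76.02

We are 95% confident that μ ≤ 76.02.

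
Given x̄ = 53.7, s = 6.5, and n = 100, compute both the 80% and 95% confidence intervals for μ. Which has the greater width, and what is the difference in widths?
95% CI is wider by 0.90

df = 99
80% CI: t* = 1.290, (52.86, 54.54), width = 2 · t* · s/√n = 1.68
95% CI: t* = 1.984, (52.41, 54.99), width = 2 · t* · s/√n = 2.58

The 95% CI is wider by 2.58 - 1.68 = 0.90.
Higher confidence requires a wider interval.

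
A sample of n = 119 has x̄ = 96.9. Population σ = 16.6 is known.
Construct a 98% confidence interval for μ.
(93.36, 100.44)

z-interval (σ known):
z* = 2.326 for 98% confidence

Margin of error = z* · σ/√n = 2.326 · 16.6/√119 = 3.54

CI: (96.9 - 3.54, 96.9 + 3.54) = (93.36, 100.44)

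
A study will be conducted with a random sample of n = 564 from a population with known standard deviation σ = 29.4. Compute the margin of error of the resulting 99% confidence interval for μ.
Margin of error = 3.19

Margin of error = z* · σ/√n
= 2.576 · 29.4/√564
= 2.576 · 29.4/23.7487
= 3.19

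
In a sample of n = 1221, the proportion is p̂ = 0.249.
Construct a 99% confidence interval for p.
(0.217, 0.281)

Proportion CI:
SE = √(p̂(1-p̂)/n) = √(0.249 · 0.751 / 1221) = 0.01238

z* = 2.576
Margin = z* · SE = 2.576 · 0.01238 = 0.0319

CI: 0.249 ± 0.0319 = (0.217, 0.281)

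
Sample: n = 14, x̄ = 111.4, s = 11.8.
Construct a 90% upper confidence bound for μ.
μ ≤ 115.66

Upper bound (one-sided):
t* = 1.350 (one-sided for 90%)
Upper bound = x̄ + t* · s/√n = 111.4 + 1.350 · 11.8/√14 = 115.66

We are 90% confident that μ ≤ 115.66.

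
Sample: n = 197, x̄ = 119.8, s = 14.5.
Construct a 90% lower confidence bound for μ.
μ ≥ 118.47

Lower bound (one-sided):
t* = 1.286 (one-sided for 90%)
Lower bound = x̄ - t* · s/√n = 119.8 - 1.286 · 14.5/√197 = 118.47

We are 90% confident that μ ≥ 118.47.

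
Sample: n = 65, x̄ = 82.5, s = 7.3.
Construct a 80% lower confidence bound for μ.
μ ≥ 81.73

Lower bound (one-sided):
t* = 0.847 (one-sided for 80%)
Lower bound = x̄ - t* · s/√n = 82.5 - 0.847 · 7.3/√65 = 81.73

We are 80% confident that μ ≥ 81.73.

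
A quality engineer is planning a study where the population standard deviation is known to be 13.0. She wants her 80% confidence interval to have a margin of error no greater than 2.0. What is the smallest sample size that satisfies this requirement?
n ≥ 70

For margin E ≤ 2.0:
n ≥ (z* · σ / E)²
n ≥ (1.282 · 13.0 / 2.0)²
n ≥ 69.44

Minimum n = 70 (rounding up)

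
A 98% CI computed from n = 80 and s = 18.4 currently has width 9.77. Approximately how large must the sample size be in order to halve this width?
n ≈ 320

CI width ∝ 1/√n
To reduce width by factor 2, need √n to grow by 2 → need 2² = 4 times as many samples.

Current: n = 80, width = 9.77
New: n = 320, width ≈ 4.81

Width reduced by factor of 9.77/4.81 = 2.03.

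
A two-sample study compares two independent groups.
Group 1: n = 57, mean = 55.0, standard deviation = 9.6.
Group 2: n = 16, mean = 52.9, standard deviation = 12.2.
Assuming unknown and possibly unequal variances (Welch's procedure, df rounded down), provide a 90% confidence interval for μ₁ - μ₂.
(-3.60, 7.80)

Difference: x̄₁ - x̄₂ = 2.10
SE = √(s₁²/n₁ + s₂²/n₂) = √(9.6²/57 + 12.2²/16) = 3.3044
df = 20.50 → 20 (Welch–Satterthwaite, rounded down)
t* = 1.725

CI: 2.10 ± 1.725 · 3.3044 = 2.10 ± 5.70 = (-3.60, 7.80)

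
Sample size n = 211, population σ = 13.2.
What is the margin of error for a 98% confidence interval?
Margin of error = 2.11

Margin of error = z* · σ/√n
= 2.326 · 13.2/√211
= 2.326 · 13.2/14.5258
= 2.11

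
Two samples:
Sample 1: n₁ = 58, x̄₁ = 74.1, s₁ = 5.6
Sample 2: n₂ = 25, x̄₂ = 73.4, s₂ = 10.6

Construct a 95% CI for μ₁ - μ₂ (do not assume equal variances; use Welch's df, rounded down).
(-3.89, 5.29)

Difference: x̄₁ - x̄₂ = 0.70
SE = √(s₁²/n₁ + s₂²/n₂) = √(5.6²/58 + 10.6²/25) = 2.2439
df = 29.94 → 29 (Welch–Satterthwaite, rounded down)
t* = 2.045

CI: 0.70 ± 2.045 · 2.2439 = 0.70 ± 4.59 = (-3.89, 5.29)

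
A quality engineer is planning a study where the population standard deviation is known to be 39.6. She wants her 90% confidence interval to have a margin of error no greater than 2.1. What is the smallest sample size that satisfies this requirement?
n ≥ 963

For margin E ≤ 2.1:
n ≥ (z* · σ / E)²
n ≥ (1.645 · 39.6 / 2.1)²
n ≥ 962.24

Minimum n = 963 (rounding up)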